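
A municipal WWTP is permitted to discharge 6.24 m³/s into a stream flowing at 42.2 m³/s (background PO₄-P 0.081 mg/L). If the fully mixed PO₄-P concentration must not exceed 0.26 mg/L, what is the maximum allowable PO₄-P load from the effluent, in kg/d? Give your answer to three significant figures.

793 kg/d

Mass balance at the limit: 42.20·0.08100 + 6.240·Cₑ = 48.44·0.26 → Cₑ = 1.471 mg/L.
Load = 6.240 m³/s × 1.471 g/m³ × 86 400 s/d = 792.8 kg/d.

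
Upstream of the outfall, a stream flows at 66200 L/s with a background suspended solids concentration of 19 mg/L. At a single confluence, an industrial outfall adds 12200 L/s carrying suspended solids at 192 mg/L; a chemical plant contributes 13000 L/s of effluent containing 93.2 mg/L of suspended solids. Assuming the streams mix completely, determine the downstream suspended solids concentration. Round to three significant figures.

Conservation of mass: C = (66200·19.00 + 12200·192.0 + 13000·93.20) / 91400 = 4812000/91400 = 52.65 mg/L.

52.6 mg/L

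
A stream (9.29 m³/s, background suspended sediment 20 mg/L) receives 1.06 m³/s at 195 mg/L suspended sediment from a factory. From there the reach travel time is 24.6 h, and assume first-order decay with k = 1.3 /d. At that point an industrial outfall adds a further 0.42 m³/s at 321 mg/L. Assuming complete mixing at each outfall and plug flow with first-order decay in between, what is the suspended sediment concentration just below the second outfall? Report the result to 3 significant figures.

22.1 mg/L

Conservation of mass: C = (9.290·20.00 + 1.060·195.0) / 10.35 = 392.5/10.35 = 37.92 mg/L; combined flow 10.35 m³/s.
After decay, C = 37.92 × e^(−kt) = 37.92 × 0.2638 = 10.00 mg/L.
Second outfall: C = (10.35·10.00 + 0.4200·321.0)/10.77 = 22.13 mg/L.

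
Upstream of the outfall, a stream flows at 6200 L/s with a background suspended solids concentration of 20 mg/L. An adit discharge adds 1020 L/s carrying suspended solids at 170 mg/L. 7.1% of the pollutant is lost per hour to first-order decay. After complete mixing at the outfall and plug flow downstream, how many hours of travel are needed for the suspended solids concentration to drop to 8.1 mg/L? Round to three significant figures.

22.1 h

Conservation of mass: C = (6200·20.00 + 1020·170.0) / 7220 = 297400/7220 = 41.19 mg/L.
7.1%/h lost → k = −ln(1 − 0.071) = 0.07365 h⁻¹.
41.19·exp(−k·t) = 8.1 → t = ln(41.19/8.1)/k = 79500 s = 22.08 h.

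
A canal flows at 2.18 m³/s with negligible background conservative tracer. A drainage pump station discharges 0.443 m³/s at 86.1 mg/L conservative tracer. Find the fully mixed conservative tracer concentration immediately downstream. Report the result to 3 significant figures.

Flow-weighted average: C = (2.180·0 + 0.4430·86.10) / 2.623 = 38.14/2.623 = 14.54 mg/L.

14.5 mg/L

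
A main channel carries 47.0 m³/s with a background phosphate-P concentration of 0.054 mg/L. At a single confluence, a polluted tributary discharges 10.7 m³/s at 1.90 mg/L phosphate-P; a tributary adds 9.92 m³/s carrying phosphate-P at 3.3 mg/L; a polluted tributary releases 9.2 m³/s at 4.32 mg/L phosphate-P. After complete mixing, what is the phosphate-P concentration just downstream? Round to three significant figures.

1.24 mg/L

After mixing, C = (47.00·0.05400 + 10.70·1.900 + 9.920·3.300 + 9.200·4.320) / 76.82 = 95.35/76.82 = 1.241 mg/L.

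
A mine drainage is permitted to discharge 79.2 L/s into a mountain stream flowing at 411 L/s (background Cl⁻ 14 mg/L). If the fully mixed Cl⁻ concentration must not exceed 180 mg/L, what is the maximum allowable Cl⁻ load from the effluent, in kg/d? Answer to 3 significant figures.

7130 kg/d

Mass balance at the limit: 411.0·14.00 + 79.20·Cₑ = 490.2·180 → Cₑ = 1041 mg/L.
79.20 L/s = 0.07920 m³/s. Load = 0.07920 m³/s × 1041 g/m³ × 86 400 s/d = 7126 kg/d.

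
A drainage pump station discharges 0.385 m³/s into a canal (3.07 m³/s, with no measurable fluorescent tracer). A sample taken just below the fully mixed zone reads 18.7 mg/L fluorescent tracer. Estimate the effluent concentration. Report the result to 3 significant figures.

168 mg/L

Mass balance: 3.070·0 + 0.3850·Cₑ = 3.455·18.70
→ Cₑ = (3.455·18.70 − 3.070·0) / 0.3850 = 167.8 mg/L.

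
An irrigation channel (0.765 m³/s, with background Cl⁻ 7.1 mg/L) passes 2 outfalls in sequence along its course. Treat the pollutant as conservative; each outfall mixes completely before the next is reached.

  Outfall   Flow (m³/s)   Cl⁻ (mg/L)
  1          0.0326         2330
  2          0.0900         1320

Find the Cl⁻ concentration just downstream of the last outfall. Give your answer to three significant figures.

226 mg/L

Outfall 1: combined Q = 0.7976 m³/s; C = (0.7650·7.100 + 0.03260·2330)/0.7976 = 102.0 mg/L.
Outfall 2: combined Q = 0.8876 m³/s; C = (0.7976·102.0 + 0.09000·1320)/0.8876 = 225.5 mg/L.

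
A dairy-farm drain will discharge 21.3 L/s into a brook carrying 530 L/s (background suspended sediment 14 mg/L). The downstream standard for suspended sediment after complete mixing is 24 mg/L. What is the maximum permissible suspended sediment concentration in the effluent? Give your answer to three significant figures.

At the limit, (Qr·Cr + Qe·Cₑ)/(Qr + Qe) = 24:
Cₑ = (551.3·24 − 530.0·14.00) / 21.30 = 272.8 mg/L.

273 mg/L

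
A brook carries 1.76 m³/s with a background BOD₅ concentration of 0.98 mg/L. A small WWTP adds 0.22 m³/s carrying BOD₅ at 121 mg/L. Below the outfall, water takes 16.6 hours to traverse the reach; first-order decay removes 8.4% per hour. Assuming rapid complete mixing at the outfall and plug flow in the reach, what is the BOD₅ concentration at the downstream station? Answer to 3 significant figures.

3.34 mg/L

Mass balance: C = (1.760·0.9800 + 0.2200·121.0) / 1.980 = 28.34/1.980 = 14.32 mg/L.
8.4%/h lost → k = −ln(1 − 0.084) = 0.08774 h⁻¹.
Applying C = C₀e^(−kt): 14.32 × 0.2331 = 3.336 mg/L.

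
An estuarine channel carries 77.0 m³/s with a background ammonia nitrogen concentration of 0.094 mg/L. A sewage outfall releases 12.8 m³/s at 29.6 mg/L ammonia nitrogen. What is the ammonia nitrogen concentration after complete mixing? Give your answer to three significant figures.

4.30 mg/L

Mixed concentration C = ΣQC/ΣQ = (77.00·0.09400 + 12.80·29.60) / 89.80 = 386.1/89.80 = 4.300 mg/L.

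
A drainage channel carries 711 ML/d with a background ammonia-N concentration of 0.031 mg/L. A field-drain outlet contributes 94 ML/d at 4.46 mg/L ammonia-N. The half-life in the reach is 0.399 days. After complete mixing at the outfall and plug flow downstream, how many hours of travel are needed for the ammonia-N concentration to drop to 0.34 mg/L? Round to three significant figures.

6.60 h

Mass balance: C = (711.0·0.03100 + 94.00·4.460) / 805.0 = 441.3/805.0 = 0.5482 mg/L.
Half-life 0.399 d → k = ln 2 / 0.399 = 1.737 d⁻¹.
0.5482·exp(−k·t) = 0.34 → t = ln(0.5482/0.34)/k = 23760 s = 6.599 h.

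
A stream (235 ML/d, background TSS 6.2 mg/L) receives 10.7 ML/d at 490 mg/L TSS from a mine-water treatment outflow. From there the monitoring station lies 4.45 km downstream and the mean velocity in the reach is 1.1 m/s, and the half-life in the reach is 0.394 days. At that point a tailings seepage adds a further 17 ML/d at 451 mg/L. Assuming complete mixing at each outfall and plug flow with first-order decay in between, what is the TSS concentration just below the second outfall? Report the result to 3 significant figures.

52.7 mg/L

After mixing, C = (235.0·6.200 + 10.70·490.0) / 245.7 = 6700/245.7 = 27.27 mg/L; combined flow 245.7 ML/d.
Travel time t = 4.45·1000 / 1.1 = 4045 s = 1.124 h.
Half-life 0.394 d → k = ln 2 / 0.394 = 1.759 d⁻¹.
Decay over the reach: 27.27·exp(−kt) = 27.27·0.9209 = 25.11 mg/L.
At the second outfall, C = (245.7·25.11 + 17.00·451.0) / (245.7 + 17.00) = 52.67 mg/L.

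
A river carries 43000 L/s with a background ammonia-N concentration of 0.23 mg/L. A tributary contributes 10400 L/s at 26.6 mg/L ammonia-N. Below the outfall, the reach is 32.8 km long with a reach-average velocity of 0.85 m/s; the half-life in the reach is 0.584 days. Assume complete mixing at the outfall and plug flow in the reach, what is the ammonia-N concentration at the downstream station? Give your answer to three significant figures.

Mass balance: C = (43000·0.2300 + 10400·26.60) / 53400 = 286500/53400 = 5.366 mg/L.
Travel time t = 32.8·1000 / 0.85 = 38590 s = 10.72 h.
Half-life 0.584 d → k = ln 2 / 0.584 = 1.187 d⁻¹.
Applying C = C₀e^(−kt): 5.366 × 0.5885 = 3.158 mg/L.

3.16 mg/L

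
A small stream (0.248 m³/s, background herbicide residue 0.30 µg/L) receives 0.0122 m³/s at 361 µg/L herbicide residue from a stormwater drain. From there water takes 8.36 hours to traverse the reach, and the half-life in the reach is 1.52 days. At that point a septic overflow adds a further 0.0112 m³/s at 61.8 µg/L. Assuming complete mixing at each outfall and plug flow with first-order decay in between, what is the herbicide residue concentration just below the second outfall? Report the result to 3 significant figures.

Mass balance: C = (0.2480·0.3000 + 0.01220·361.0) / 0.2602 = 4.479/0.2602 = 17.21 µg/L; combined flow 0.2602 m³/s.
Half-life 1.52 d → k = ln 2 / 1.52 = 0.4560 d⁻¹.
After decay, C = 17.21 × e^(−kt) = 17.21 × 0.8531 = 14.68 µg/L.
At the second outfall, C = (0.2602·14.68 + 0.01120·61.80) / (0.2602 + 0.01120) = 16.63 µg/L.

16.6 µg/L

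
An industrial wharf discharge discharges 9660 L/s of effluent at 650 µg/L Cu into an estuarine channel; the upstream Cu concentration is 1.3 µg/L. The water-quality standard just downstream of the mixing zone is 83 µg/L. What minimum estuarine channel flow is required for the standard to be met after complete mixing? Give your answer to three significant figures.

Set C_mix = 83: (Q·1.300 + 9660·650.0) / (Q + 9660) = 83
→ Q = 9660·(650.0 − 83)/(83 − 1.300) = 67040 L/s.

67000 L/s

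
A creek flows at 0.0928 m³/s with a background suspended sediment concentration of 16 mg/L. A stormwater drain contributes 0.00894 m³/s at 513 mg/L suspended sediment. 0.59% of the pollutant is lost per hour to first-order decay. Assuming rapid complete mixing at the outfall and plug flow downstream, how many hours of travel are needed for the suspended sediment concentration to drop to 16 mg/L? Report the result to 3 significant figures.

222 h

Conservation of mass: C = (0.09280·16.00 + 0.008940·513.0) / 0.1017 = 6.071/0.1017 = 59.67 mg/L.
0.59%/h lost → k = −ln(1 − 0.0059) = 0.005917 h⁻¹.
59.67·exp(−k·t) = 16 → t = ln(59.67/16)/k = 800800 s = 222.4 h.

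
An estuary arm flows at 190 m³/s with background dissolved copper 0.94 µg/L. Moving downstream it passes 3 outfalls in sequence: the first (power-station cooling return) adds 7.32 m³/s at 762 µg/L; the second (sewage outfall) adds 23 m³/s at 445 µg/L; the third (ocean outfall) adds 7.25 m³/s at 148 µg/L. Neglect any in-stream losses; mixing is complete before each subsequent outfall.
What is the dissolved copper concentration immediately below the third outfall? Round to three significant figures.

After outfall 1: Q = 190.0 + 7.320 = 197.3 m³/s; C = (190.0·0.9400 + 7.320·762.0)/197.3 = 29.17 µg/L.
After outfall 2: Q = 197.3 + 23.00 = 220.3 m³/s; C = (197.3·29.17 + 23.00·445.0)/220.3 = 72.58 µg/L.
After outfall 3: Q = 220.3 + 7.250 = 227.6 m³/s; C = (220.3·72.58 + 7.250·148.0)/227.6 = 74.99 µg/L.

75.0 µg/L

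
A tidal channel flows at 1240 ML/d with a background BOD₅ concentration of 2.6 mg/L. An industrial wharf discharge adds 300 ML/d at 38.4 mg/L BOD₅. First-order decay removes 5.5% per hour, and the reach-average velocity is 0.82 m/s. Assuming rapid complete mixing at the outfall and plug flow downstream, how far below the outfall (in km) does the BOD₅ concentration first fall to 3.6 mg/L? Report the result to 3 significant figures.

51.0 km

After mixing, C = (1240·2.600 + 300.0·38.40) / 1540 = 14740/1540 = 9.574 mg/L.
5.5%/h lost → k = −ln(1 − 0.055) = 0.05657 h⁻¹.
Set 9.574·exp(−k·t) = 3.6 → t = ln(9.574/3.6)/k = 62250 s = 17.29 h.
Distance = v·t = 0.82·62250 = 51040 m = 51.04 km.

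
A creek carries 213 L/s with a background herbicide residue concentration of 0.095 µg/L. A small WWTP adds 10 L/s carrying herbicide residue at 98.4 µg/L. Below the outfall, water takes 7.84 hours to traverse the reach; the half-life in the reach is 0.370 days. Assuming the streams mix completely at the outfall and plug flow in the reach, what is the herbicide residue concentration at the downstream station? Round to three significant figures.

2.44 µg/L

Conservation of mass: C = (213.0·0.09500 + 10.00·98.40) / 223.0 = 1004/223.0 = 4.503 µg/L.
Half-life 0.370 d → k = ln 2 / 0.370 = 1.873 d⁻¹.
Applying C = C₀e^(−kt): 4.503 × 0.5423 = 2.442 µg/L.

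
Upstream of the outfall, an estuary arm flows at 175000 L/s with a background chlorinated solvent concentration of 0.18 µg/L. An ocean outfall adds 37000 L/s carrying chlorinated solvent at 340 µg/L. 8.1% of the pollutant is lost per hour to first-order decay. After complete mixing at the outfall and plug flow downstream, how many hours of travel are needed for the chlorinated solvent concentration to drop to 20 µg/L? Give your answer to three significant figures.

After mixing, C = (175000·0.1800 + 37000·340.0) / 212000 = 12610000/212000 = 59.49 µg/L.
8.1%/h lost → k = −ln(1 − 0.081) = 0.08447 h⁻¹.
59.49·exp(−k·t) = 20 → t = ln(59.49/20)/k = 46460 s = 12.90 h.

12.9 h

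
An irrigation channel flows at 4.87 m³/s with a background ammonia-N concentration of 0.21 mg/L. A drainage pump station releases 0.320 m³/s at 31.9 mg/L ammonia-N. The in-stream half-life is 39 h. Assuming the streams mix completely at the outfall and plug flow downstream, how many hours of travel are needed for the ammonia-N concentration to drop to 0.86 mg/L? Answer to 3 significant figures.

Mixed concentration C = ΣQC/ΣQ = (4.870·0.2100 + 0.3200·31.90) / 5.190 = 11.23/5.190 = 2.164 mg/L.
Half-life 39 h → k = ln 2 / 39 = 0.01777 h⁻¹ = 0.4266 d⁻¹.
2.164·exp(−k·t) = 0.86 → t = ln(2.164/0.86)/k = 186900 s = 51.92 h.

51.9 h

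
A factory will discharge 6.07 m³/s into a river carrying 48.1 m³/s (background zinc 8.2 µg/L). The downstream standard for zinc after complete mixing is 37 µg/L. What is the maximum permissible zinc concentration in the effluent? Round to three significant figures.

At the limit, (Qr·Cr + Qe·Cₑ)/(Qr + Qe) = 37:
Cₑ = (54.17·37 − 48.10·8.200) / 6.070 = 265.2 µg/L.

265 µg/L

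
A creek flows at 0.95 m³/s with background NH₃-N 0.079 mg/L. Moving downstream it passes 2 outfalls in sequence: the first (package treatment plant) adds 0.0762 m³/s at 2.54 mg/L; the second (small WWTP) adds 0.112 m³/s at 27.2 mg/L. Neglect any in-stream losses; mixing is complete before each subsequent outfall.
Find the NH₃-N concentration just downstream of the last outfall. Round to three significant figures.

Outfall 1: combined Q = 1.026 m³/s; C = (0.9500·0.07900 + 0.07620·2.540)/1.026 = 0.2617 mg/L.
Outfall 2: combined Q = 1.138 m³/s; C = (1.026·0.2617 + 0.1120·27.20)/1.138 = 2.912 mg/L.

2.91 mg/L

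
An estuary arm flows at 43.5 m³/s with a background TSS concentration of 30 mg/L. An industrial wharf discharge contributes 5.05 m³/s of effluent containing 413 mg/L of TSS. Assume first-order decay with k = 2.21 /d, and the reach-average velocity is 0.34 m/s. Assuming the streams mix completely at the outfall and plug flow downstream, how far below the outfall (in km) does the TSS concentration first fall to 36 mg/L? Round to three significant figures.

8.81 km

After mixing, C = (43.50·30.00 + 5.050·413.0) / 48.55 = 3391/48.55 = 69.84 mg/L.
Set 69.84·exp(−k·t) = 36 → t = ln(69.84/36)/k = 25910 s = 7.196 h.
Distance = v·t = 0.34·25910 = 8808 m = 8.808 km.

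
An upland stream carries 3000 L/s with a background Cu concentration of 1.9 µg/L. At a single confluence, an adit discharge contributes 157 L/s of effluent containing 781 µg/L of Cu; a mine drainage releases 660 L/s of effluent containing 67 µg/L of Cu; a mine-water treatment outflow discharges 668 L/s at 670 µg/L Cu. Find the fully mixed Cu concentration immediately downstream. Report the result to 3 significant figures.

Flow-weighted average: C = (3000·1.900 + 157.0·781.0 + 660.0·67.00 + 668.0·670.0) / 4485 = 620100/4485 = 138.3 µg/L.

138 µg/L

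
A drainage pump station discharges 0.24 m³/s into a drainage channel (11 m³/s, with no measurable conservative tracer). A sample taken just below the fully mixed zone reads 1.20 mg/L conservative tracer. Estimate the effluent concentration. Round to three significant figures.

Mass balance: 11.00·0 + 0.2400·Cₑ = 11.24·1.200
→ Cₑ = (11.24·1.200 − 11.00·0) / 0.2400 = 56.20 mg/L.

56.2 mg/L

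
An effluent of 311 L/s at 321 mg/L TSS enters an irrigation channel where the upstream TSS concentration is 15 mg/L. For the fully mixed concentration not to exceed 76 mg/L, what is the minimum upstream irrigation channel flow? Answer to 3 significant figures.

Set C_mix = 76: (Q·15.00 + 311.0·321.0) / (Q + 311.0) = 76
→ Q = 311.0·(321.0 − 76)/(76 − 15.00) = 1249 L/s.

1250 L/s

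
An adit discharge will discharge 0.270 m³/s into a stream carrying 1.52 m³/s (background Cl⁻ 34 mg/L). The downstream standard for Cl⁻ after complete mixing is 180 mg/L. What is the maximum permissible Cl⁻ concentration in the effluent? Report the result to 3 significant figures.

1000 mg/L

At the limit, (Qr·Cr + Qe·Cₑ)/(Qr + Qe) = 180:
Cₑ = (1.790·180 − 1.520·34.00) / 0.2700 = 1002 mg/L.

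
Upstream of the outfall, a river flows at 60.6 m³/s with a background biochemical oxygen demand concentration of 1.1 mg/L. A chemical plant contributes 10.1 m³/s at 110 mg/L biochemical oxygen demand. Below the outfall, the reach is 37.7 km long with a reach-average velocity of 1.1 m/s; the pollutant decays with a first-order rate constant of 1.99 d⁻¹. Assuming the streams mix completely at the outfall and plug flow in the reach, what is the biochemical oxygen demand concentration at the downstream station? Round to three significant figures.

Mass balance: C = (60.60·1.100 + 10.10·110.0) / 70.70 = 1178/70.70 = 16.66 mg/L.
Travel time t = 37.7·1000 / 1.1 = 34270 s = 9.520 h.
Decay over the reach: 16.66·exp(−kt) = 16.66·0.4541 = 7.564 mg/L.

7.56 mg/L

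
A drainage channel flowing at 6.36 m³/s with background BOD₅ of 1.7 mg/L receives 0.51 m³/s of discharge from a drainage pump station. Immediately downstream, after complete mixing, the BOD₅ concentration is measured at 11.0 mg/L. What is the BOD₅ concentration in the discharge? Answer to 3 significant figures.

127 mg/L

Mass balance: 6.360·1.700 + 0.5100·Cₑ = 6.870·11.00
→ Cₑ = (6.870·11.00 − 6.360·1.700) / 0.5100 = 127.0 mg/L.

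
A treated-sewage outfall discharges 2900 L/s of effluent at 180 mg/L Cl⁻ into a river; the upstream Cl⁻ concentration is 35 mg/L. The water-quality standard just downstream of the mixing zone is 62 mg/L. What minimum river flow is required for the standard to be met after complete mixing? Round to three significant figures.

12700 L/s

Set C_mix = 62: (Q·35.00 + 2900·180.0) / (Q + 2900) = 62
→ Q = 2900·(180.0 − 62)/(62 − 35.00) = 12670 L/s.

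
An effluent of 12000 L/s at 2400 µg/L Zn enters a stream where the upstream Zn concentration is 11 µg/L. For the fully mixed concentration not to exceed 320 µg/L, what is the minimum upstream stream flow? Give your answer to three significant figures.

Set C_mix = 320: (Q·11.00 + 12000·2400) / (Q + 12000) = 320
→ Q = 12000·(2400 − 320)/(320 − 11.00) = 80780 L/s.

80800 L/s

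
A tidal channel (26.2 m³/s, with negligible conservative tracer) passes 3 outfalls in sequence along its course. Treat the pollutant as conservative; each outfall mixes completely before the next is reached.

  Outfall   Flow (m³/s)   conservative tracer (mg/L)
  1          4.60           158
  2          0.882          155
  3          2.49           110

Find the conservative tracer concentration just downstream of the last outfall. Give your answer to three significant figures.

33.3 mg/L

Below outfall 1: Q → 30.80 m³/s, C = (26.20·0 + 4.600·158.0)/30.80 = 23.60 mg/L.
Below outfall 2: Q → 31.68 m³/s, C = (30.80·23.60 + 0.8820·155.0)/31.68 = 27.26 mg/L.
Below outfall 3: Q → 34.17 m³/s, C = (31.68·27.26 + 2.490·110.0)/34.17 = 33.28 mg/L.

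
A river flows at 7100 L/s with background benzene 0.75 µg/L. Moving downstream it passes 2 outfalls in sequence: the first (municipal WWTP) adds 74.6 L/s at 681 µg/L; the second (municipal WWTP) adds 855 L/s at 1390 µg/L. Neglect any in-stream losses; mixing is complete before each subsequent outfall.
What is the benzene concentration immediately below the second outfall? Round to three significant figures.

155 µg/L

Outfall 1: combined Q = 7175 L/s; C = (7100·0.7500 + 74.60·681.0)/7175 = 7.823 µg/L.
Outfall 2: combined Q = 8030 L/s; C = (7175·7.823 + 855.0·1390)/8030 = 155.0 µg/L.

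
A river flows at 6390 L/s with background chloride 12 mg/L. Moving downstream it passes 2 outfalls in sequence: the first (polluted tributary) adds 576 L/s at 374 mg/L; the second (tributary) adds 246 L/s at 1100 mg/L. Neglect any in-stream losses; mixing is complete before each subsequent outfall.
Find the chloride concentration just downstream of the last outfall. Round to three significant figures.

78.0 mg/L

Below outfall 1: Q → 6966 L/s, C = (6390·12.00 + 576.0·374.0)/6966 = 41.93 mg/L.
Below outfall 2: Q → 7212 L/s, C = (6966·41.93 + 246.0·1100)/7212 = 78.02 mg/L.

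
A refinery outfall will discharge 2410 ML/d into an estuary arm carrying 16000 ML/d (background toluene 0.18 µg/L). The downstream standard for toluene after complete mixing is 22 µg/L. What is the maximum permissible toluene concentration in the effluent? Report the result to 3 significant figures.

At the limit, (Qr·Cr + Qe·Cₑ)/(Qr + Qe) = 22:
Cₑ = (18410·22 − 16000·0.1800) / 2410 = 166.9 µg/L.

167 µg/L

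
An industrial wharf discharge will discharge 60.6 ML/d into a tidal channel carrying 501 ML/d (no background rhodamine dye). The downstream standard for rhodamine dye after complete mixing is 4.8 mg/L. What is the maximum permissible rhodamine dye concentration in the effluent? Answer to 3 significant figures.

44.5 mg/L

At the limit, (Qr·Cr + Qe·Cₑ)/(Qr + Qe) = 4.8:
Cₑ = (561.6·4.8 − 501.0·0) / 60.60 = 44.48 mg/L.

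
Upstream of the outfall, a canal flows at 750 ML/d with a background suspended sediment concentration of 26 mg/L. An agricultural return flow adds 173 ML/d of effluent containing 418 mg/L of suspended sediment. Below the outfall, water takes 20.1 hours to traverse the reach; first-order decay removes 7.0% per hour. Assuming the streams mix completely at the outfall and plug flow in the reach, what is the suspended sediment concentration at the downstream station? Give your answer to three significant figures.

Flow-weighted average: C = (750.0·26.00 + 173.0·418.0) / 923.0 = 91810/923.0 = 99.47 mg/L.
7.0%/h lost → k = −ln(1 − 0.07) = 0.07257 h⁻¹.
Applying C = C₀e^(−kt): 99.47 × 0.2325 = 23.13 mg/L.

23.1 mg/L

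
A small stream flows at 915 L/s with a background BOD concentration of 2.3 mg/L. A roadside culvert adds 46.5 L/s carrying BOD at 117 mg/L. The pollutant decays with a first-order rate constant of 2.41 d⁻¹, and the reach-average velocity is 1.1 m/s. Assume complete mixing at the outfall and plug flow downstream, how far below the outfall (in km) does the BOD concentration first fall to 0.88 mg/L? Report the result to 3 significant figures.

Mass balance: C = (915.0·2.300 + 46.50·117.0) / 961.5 = 7545/961.5 = 7.847 mg/L.
Set 7.847·exp(−k·t) = 0.88 → t = ln(7.847/0.88)/k = 78440 s = 21.79 h.
Distance = v·t = 1.1·78440 = 86280 m = 86.28 km.

86.3 km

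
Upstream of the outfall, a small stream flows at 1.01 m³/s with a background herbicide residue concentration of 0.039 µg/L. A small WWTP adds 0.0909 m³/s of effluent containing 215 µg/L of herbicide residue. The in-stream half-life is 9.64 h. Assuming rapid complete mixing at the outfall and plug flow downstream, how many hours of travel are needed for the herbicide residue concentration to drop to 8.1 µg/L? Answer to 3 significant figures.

Flow-weighted average: C = (1.010·0.03900 + 0.09090·215.0) / 1.101 = 19.58/1.101 = 17.79 µg/L.
Half-life 9.64 h → k = ln 2 / 9.64 = 0.07190 h⁻¹ = 1.726 d⁻¹.
17.79·exp(−k·t) = 8.1 → t = ln(17.79/8.1)/k = 39390 s = 10.94 h.

10.9 h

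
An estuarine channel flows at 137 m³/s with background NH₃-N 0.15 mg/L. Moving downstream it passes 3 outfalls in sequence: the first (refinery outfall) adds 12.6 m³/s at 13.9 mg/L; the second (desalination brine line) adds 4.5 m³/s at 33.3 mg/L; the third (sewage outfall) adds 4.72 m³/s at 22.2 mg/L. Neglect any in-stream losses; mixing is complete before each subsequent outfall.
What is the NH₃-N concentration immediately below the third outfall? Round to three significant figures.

2.84 mg/L

Below outfall 1: Q → 149.6 m³/s, C = (137.0·0.1500 + 12.60·13.90)/149.6 = 1.308 mg/L.
Below outfall 2: Q → 154.1 m³/s, C = (149.6·1.308 + 4.500·33.30)/154.1 = 2.242 mg/L.
Below outfall 3: Q → 158.8 m³/s, C = (154.1·2.242 + 4.720·22.20)/158.8 = 2.835 mg/L.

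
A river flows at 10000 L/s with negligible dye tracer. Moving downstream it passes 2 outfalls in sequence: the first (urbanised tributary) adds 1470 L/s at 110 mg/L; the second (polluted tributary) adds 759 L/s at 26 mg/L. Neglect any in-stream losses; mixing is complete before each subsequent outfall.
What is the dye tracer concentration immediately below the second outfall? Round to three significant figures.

Below outfall 1: Q → 11470 L/s, C = (10000·0 + 1470·110.0)/11470 = 14.10 mg/L.
Below outfall 2: Q → 12230 L/s, C = (11470·14.10 + 759.0·26.00)/12230 = 14.84 mg/L.

14.8 mg/L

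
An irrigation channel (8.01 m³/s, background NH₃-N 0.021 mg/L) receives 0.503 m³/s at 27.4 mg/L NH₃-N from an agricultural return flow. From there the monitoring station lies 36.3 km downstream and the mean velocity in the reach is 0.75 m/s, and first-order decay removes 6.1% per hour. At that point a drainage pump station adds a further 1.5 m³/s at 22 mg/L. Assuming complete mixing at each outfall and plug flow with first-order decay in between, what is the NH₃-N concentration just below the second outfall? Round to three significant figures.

Mixed concentration C = ΣQC/ΣQ = (8.010·0.02100 + 0.5030·27.40) / 8.513 = 13.95/8.513 = 1.639 mg/L; combined flow 8.513 m³/s.
Travel time t = 36.3·1000 / 0.75 = 48400 s = 13.44 h.
6.1%/h lost → k = −ln(1 − 0.061) = 0.06294 h⁻¹.
Decay over the reach: 1.639·exp(−kt) = 1.639·0.4290 = 0.7031 mg/L.
Second outfall: C = (8.513·0.7031 + 1.500·22.00)/10.01 = 3.893 mg/L.

3.89 mg/L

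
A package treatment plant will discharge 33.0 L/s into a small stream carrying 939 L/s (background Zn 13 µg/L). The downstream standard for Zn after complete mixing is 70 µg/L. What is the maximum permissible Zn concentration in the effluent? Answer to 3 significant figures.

1690 µg/L

At the limit, (Qr·Cr + Qe·Cₑ)/(Qr + Qe) = 70:
Cₑ = (972.0·70 − 939.0·13.00) / 33.00 = 1692 µg/L.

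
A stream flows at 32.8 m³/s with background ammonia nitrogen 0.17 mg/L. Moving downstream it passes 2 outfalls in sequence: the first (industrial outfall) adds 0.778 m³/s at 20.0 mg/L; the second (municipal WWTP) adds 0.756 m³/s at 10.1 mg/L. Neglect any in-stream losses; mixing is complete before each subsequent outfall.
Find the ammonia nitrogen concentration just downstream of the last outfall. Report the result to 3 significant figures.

0.838 mg/L

Below outfall 1: Q → 33.58 m³/s, C = (32.80·0.1700 + 0.7780·20.00)/33.58 = 0.6295 mg/L.
Below outfall 2: Q → 34.33 m³/s, C = (33.58·0.6295 + 0.7560·10.10)/34.33 = 0.8380 mg/L.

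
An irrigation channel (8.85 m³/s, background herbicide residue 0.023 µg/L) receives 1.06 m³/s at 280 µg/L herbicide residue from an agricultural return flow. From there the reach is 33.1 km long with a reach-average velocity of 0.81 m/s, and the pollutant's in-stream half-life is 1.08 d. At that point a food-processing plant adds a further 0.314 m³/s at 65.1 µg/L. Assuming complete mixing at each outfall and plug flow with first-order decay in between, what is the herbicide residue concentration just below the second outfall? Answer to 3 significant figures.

Mixed concentration C = ΣQC/ΣQ = (8.850·0.02300 + 1.060·280.0) / 9.910 = 297.0/9.910 = 29.97 µg/L; combined flow 9.910 m³/s.
Travel time t = 33.1·1000 / 0.81 = 40860 s = 11.35 h.
Half-life 1.08 d → k = ln 2 / 1.08 = 0.6418 d⁻¹.
First-order decay: C = 29.97·exp(−k·t) = 29.97·0.7382 = 22.12 µg/L.
Second outfall: C = (9.910·22.12 + 0.3140·65.10)/10.22 = 23.44 µg/L.

23.4 µg/L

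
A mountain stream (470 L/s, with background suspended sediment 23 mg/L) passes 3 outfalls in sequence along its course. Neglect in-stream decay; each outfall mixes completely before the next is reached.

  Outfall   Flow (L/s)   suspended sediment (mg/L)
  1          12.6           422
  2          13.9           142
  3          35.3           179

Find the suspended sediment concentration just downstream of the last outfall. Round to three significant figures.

45.9 mg/L

Below outfall 1: Q → 482.6 L/s, C = (470.0·23.00 + 12.60·422.0)/482.6 = 33.42 mg/L.
Below outfall 2: Q → 496.5 L/s, C = (482.6·33.42 + 13.90·142.0)/496.5 = 36.46 mg/L.
Below outfall 3: Q → 531.8 L/s, C = (496.5·36.46 + 35.30·179.0)/531.8 = 45.92 mg/L.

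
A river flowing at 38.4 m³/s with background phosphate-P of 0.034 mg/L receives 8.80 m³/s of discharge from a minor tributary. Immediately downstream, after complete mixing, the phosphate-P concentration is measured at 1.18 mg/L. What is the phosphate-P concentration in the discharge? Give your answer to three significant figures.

6.18 mg/L

Mass balance: 38.40·0.03400 + 8.800·Cₑ = 47.20·1.180
→ Cₑ = (47.20·1.180 − 38.40·0.03400) / 8.800 = 6.181 mg/L.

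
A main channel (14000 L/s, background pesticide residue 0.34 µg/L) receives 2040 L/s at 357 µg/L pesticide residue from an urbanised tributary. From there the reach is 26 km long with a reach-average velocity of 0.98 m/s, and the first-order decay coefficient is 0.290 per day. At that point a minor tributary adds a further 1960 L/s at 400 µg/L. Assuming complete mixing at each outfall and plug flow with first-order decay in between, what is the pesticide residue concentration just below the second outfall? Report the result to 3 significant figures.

80.8 µg/L

Mixed concentration C = ΣQC/ΣQ = (14000·0.3400 + 2040·357.0) / 16040 = 733000/16040 = 45.70 µg/L; combined flow 16040 L/s.
Travel time t = 26·1000 / 0.98 = 26530 s = 7.370 h.
Decay over the reach: 45.70·exp(−kt) = 45.70·0.9148 = 41.81 µg/L.
Second outfall: C = (16040·41.81 + 1960·400.0)/18000 = 80.81 µg/L.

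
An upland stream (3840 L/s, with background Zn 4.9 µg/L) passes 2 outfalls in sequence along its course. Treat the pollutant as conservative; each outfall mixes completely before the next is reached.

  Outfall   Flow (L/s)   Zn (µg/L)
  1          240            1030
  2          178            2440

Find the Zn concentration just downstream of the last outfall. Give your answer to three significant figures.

164 µg/L

Outfall 1: combined Q = 4080 L/s; C = (3840·4.900 + 240.0·1030)/4080 = 65.20 µg/L.
Outfall 2: combined Q = 4258 L/s; C = (4080·65.20 + 178.0·2440)/4258 = 164.5 µg/L.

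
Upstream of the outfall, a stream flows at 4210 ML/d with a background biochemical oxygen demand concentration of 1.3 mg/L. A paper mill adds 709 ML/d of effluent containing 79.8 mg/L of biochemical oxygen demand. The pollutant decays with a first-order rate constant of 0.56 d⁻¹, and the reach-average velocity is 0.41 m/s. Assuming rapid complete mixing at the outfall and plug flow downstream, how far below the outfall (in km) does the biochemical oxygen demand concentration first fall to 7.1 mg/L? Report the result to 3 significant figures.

Conservation of mass: C = (4210·1.300 + 709.0·79.80) / 4919 = 62050/4919 = 12.61 mg/L.
Set 12.61·exp(−k·t) = 7.1 → t = ln(12.61/7.1)/k = 88680 s = 24.63 h.
Distance = v·t = 0.41·88680 = 36360 m = 36.36 km.

36.4 km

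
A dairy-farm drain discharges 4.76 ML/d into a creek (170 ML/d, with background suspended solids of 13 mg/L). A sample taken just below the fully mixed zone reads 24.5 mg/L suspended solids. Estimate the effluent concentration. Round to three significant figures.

Mass balance: 170.0·13.00 + 4.760·Cₑ = 174.8·24.50
→ Cₑ = (174.8·24.50 − 170.0·13.00) / 4.760 = 435.2 mg/L.

435 mg/L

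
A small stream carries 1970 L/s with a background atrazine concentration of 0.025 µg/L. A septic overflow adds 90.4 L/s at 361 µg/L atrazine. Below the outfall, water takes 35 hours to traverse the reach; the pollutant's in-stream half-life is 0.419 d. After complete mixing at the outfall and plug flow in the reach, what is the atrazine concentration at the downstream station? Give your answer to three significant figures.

1.42 µg/L

Flow-weighted average: C = (1970·0.02500 + 90.40·361.0) / 2060 = 32680/2060 = 15.86 µg/L.
Half-life 0.419 d → k = ln 2 / 0.419 = 1.654 d⁻¹.
After decay, C = 15.86 × e^(−kt) = 15.86 × 0.08959 = 1.421 µg/L.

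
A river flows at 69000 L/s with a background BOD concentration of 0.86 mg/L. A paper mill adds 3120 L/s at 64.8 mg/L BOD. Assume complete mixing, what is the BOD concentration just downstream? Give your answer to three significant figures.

Flow-weighted average: C = (69000·0.8600 + 3120·64.80) / 72120 = 261500/72120 = 3.626 mg/L.

3.63 mg/L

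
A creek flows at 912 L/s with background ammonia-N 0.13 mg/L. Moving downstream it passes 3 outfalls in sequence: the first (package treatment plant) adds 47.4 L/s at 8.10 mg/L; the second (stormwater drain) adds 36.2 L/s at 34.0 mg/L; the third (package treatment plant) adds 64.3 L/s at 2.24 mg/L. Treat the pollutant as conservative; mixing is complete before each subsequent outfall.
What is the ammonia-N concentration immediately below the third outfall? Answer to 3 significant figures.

Outfall 1: combined Q = 959.4 L/s; C = (912.0·0.1300 + 47.40·8.100)/959.4 = 0.5238 mg/L.
Outfall 2: combined Q = 995.6 L/s; C = (959.4·0.5238 + 36.20·34.00)/995.6 = 1.741 mg/L.
Outfall 3: combined Q = 1060 L/s; C = (995.6·1.741 + 64.30·2.240)/1060 = 1.771 mg/L.

1.77 mg/L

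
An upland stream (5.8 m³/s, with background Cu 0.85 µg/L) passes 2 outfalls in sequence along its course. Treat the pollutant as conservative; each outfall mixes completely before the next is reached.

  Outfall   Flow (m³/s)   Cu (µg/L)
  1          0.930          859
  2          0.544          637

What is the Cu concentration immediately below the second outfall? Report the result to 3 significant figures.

Outfall 1: combined Q = 6.730 m³/s; C = (5.800·0.8500 + 0.9300·859.0)/6.730 = 119.4 µg/L.
Outfall 2: combined Q = 7.274 m³/s; C = (6.730·119.4 + 0.5440·637.0)/7.274 = 158.1 µg/L.

158 µg/L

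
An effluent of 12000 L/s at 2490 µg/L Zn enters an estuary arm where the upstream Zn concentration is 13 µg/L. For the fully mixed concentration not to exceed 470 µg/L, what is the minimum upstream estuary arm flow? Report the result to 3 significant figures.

Set C_mix = 470: (Q·13.00 + 12000·2490) / (Q + 12000) = 470
→ Q = 12000·(2490 − 470)/(470 − 13.00) = 53040 L/s.

53000 L/s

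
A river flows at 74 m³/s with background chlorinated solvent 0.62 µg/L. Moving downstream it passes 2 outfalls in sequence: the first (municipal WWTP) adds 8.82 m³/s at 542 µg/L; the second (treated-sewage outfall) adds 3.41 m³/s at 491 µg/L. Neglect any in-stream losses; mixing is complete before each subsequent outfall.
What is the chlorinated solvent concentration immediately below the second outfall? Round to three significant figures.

Outfall 1: combined Q = 82.82 m³/s; C = (74.00·0.6200 + 8.820·542.0)/82.82 = 58.27 µg/L.
Outfall 2: combined Q = 86.23 m³/s; C = (82.82·58.27 + 3.410·491.0)/86.23 = 75.39 µg/L.

75.4 µg/L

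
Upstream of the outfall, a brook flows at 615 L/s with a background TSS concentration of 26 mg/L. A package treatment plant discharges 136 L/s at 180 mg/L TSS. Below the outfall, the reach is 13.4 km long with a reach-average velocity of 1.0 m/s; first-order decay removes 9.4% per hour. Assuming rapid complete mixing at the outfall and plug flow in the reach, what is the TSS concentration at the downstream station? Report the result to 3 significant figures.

37.3 mg/L

After mixing, C = (615.0·26.00 + 136.0·180.0) / 751.0 = 40470/751.0 = 53.89 mg/L.
Travel time t = 13.4·1000 / 1.0 = 13400 s = 3.722 h.
9.4%/h lost → k = −ln(1 − 0.094) = 0.09872 h⁻¹.
Applying C = C₀e^(−kt): 53.89 × 0.6925 = 37.32 mg/L.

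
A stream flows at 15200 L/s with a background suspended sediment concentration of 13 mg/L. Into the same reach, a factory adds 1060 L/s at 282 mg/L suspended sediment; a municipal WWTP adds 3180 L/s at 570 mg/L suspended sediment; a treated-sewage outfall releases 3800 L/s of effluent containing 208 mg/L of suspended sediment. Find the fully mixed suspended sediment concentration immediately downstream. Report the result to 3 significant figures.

133 mg/L

Mass balance: C = (15200·13.00 + 1060·282.0 + 3180·570.0 + 3800·208.0) / 23240 = 3100000/23240 = 133.4 mg/L.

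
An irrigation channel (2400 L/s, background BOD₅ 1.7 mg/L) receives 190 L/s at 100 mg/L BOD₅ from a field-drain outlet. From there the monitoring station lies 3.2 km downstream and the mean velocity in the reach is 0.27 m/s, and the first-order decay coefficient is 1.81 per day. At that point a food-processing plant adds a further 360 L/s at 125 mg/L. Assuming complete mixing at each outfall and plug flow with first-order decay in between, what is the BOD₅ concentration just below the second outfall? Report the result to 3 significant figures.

Mixed concentration C = ΣQC/ΣQ = (2400·1.700 + 190.0·100.0) / 2590 = 23080/2590 = 8.911 mg/L; combined flow 2590 L/s.
Travel time t = 3.2·1000 / 0.27 = 11850 s = 3.292 h.
After decay, C = 8.911 × e^(−kt) = 8.911 × 0.7801 = 6.952 mg/L.
Second outfall: C = (2590·6.952 + 360.0·125.0)/2950 = 21.36 mg/L.

21.4 mg/L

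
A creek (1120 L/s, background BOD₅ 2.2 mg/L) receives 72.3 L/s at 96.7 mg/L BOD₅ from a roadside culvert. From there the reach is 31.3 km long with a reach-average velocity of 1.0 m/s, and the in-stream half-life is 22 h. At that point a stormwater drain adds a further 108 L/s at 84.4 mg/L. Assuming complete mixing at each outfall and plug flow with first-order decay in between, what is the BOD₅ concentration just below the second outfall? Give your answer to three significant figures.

Mixed concentration C = ΣQC/ΣQ = (1120·2.200 + 72.30·96.70) / 1192 = 9455/1192 = 7.930 mg/L; combined flow 1192 L/s.
Travel time t = 31.3·1000 / 1.0 = 31300 s = 8.694 h.
Half-life 22 h → k = ln 2 / 22 = 0.03151 h⁻¹ = 0.7562 d⁻¹.
Decay over the reach: 7.930·exp(−kt) = 7.930·0.7604 = 6.030 mg/L.
At the second outfall, C = (1192·6.030 + 108.0·84.40) / (1192 + 108.0) = 12.54 mg/L.

12.5 mg/L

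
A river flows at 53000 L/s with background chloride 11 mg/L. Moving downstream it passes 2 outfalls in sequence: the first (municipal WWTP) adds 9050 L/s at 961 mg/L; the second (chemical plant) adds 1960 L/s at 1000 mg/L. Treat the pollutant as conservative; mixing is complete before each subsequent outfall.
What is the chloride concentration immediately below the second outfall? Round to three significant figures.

After outfall 1: Q = 53000 + 9050 = 62050 L/s; C = (53000·11.00 + 9050·961.0)/62050 = 149.6 mg/L.
After outfall 2: Q = 62050 + 1960 = 64010 L/s; C = (62050·149.6 + 1960·1000)/64010 = 175.6 mg/L.

176 mg/L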